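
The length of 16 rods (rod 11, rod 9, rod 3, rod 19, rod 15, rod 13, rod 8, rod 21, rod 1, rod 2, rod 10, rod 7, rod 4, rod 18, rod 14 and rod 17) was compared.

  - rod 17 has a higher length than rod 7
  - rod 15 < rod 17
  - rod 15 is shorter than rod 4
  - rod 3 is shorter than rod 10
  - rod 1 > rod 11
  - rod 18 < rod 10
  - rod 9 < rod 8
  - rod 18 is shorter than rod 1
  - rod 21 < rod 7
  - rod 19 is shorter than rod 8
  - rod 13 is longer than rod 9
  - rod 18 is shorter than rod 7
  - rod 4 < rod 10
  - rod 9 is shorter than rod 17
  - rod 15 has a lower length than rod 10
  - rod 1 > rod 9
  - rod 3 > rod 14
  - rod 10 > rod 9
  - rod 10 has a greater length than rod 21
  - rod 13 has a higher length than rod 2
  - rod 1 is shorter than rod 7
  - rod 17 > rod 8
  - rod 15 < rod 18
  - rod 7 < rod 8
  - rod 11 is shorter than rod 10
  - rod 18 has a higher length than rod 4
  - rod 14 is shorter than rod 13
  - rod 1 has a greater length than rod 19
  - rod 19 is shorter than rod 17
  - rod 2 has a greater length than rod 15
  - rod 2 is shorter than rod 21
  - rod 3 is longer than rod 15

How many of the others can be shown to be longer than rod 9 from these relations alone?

The elements the relations force above rod 9 are rod 10, rod 1, rod 7, rod 13, rod 8, rod 17 — no chain reaches any other.
That is 6.

6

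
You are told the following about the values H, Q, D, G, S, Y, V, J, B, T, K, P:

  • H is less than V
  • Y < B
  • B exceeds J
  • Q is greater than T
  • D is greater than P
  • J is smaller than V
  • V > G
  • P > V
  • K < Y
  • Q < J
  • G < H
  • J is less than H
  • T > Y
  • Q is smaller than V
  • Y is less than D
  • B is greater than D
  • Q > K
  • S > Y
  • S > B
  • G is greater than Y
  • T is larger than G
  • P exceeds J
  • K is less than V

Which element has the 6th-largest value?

Piecing the relations together gives one ordering: K < Y < G < T < Q < J < H < V < P < D < B < S.
Counting 6 from the largest end gives H.

H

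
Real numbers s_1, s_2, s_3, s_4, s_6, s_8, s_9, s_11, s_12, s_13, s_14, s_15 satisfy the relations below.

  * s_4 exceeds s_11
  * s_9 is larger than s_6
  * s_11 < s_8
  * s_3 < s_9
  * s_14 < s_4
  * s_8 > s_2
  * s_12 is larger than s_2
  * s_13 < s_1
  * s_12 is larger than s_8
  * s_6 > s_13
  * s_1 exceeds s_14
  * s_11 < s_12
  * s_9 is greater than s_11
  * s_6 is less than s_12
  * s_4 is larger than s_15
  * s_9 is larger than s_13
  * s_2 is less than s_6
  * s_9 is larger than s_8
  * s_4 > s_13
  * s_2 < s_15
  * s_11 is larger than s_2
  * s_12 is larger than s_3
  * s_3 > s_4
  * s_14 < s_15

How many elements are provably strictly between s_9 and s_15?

2

The relations place s_15 below s_9. An element lies strictly between them when it is forced above s_15 and also forced below s_9.
Above s_15: {s_4, s_3, s_12}. Below s_9: {s_13, s_14, s_2, s_11, s_4, s_6, s_3, s_8}.
Intersection: {s_4, s_3} — 2.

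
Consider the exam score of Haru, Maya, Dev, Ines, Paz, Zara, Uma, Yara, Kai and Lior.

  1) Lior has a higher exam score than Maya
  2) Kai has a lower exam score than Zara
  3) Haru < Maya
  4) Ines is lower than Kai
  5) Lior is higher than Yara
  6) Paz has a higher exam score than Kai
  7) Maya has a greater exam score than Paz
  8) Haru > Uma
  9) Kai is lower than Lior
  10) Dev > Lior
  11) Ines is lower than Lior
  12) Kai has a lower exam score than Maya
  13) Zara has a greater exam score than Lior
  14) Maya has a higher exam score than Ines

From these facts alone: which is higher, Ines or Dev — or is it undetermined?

Ines < Kai and Kai < Paz give Ines < Paz.
With Paz < Maya: Ines < Kai < Paz < Maya.
With Maya < Lior: Ines < Kai < Paz < Maya < Lior.
Then Lior < Dev extends the chain to Dev.
So Dev is higher.

Dev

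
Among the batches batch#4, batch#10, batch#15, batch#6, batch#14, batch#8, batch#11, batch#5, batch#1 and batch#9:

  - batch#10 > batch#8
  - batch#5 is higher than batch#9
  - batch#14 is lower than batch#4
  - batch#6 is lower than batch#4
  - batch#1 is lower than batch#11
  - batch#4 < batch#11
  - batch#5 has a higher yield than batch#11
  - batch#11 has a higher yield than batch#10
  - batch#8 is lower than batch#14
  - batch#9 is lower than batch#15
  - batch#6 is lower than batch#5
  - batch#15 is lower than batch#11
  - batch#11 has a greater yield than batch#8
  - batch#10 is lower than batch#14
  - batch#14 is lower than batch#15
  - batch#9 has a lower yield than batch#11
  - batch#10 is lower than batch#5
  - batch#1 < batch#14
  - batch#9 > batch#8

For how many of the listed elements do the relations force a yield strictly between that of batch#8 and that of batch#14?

1

Chaining upward from batch#8 reaches: batch#10, batch#9, batch#15, batch#4, batch#11, batch#5.
Chaining downward from batch#14 reaches: batch#10, batch#1.
Strictly between batch#8 and batch#14 are those in both lists: batch#10 — 1 element.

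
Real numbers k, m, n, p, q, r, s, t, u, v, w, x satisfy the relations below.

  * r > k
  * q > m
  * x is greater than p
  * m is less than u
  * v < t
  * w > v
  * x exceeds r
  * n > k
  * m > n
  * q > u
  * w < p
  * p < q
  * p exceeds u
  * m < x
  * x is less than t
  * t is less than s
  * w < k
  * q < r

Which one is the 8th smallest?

Piecing the relations together gives one ordering: v < w < k < n < m < u < p < q < r < x < t < s.
The 8th smallest is q.

q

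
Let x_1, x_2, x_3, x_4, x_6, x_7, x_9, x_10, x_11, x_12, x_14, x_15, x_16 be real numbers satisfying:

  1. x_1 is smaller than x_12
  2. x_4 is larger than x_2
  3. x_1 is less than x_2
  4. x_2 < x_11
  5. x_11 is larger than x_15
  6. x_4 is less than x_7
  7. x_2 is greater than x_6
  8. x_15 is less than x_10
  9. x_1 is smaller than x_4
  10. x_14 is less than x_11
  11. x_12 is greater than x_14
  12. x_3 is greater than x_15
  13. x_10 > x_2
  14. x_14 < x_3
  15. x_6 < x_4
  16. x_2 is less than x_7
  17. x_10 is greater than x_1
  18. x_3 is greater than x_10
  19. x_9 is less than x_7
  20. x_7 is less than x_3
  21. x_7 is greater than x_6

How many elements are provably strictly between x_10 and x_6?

1

The relations place x_6 below x_10. An element lies strictly between them when it is forced above x_6 and also forced below x_10.
Above x_6: {x_2, x_4, x_7, x_11, x_3}. Below x_10: {x_1, x_2, x_15}.
Intersection: {x_2} — 1.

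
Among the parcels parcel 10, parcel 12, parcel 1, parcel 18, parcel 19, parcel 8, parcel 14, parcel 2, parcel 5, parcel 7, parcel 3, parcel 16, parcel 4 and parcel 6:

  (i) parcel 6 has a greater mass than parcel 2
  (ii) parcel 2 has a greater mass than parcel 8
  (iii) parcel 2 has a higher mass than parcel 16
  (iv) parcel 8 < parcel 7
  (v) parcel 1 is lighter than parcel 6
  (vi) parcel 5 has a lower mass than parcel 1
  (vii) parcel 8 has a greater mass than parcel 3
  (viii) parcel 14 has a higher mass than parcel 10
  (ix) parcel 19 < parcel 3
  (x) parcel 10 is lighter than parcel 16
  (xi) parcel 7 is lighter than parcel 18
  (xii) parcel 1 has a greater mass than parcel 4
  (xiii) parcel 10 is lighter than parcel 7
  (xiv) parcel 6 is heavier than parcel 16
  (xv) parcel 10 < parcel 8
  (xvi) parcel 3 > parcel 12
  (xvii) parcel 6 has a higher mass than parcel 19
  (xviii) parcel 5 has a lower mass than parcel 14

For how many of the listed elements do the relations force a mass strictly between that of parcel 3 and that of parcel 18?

2

Chaining upward from parcel 3 reaches: parcel 8, parcel 7, parcel 2, parcel 6.
Chaining downward from parcel 18 reaches: parcel 12, parcel 19, parcel 10, parcel 8, parcel 7.
Strictly between parcel 3 and parcel 18 are those in both lists: parcel 8, parcel 7 — 2 elements.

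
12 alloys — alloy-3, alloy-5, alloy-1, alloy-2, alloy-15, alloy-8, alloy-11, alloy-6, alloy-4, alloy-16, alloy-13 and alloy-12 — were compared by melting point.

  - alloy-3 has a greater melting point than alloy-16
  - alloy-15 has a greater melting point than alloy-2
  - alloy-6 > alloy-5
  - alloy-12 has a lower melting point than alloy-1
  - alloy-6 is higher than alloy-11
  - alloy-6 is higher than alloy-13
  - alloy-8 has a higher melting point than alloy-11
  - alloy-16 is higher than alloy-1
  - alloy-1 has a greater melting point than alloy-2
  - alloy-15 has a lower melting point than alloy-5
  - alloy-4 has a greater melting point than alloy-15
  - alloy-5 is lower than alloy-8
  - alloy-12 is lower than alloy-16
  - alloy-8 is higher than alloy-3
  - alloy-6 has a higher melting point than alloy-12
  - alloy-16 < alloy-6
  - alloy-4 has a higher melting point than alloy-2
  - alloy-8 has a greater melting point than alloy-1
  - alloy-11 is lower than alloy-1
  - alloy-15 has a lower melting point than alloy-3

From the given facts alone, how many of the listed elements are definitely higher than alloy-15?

5

From alloy-15 the given relations immediately reach alloy-5, alloy-4, alloy-3.
From those, alloy-6, alloy-8 — 5 in total.
No other element is forced above alloy-15 by the given relations, so the count is 5.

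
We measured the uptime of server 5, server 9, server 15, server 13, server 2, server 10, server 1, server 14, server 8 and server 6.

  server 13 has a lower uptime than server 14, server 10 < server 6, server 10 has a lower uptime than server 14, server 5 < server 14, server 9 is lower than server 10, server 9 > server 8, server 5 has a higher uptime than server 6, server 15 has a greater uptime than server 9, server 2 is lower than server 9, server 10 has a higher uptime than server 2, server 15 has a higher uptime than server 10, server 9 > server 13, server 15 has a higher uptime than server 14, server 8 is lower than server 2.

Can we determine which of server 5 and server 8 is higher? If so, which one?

server 8 < server 2 and server 2 < server 9 give server 8 < server 9.
With server 9 < server 10: server 8 < server 2 < server 9 < server 10.
Then server 10 < server 6 extends the chain to server 6.
With server 6 < server 5: server 8 < server 2 < server 9 < server 10 < server 6 < server 5.
So server 5 is higher.

server 5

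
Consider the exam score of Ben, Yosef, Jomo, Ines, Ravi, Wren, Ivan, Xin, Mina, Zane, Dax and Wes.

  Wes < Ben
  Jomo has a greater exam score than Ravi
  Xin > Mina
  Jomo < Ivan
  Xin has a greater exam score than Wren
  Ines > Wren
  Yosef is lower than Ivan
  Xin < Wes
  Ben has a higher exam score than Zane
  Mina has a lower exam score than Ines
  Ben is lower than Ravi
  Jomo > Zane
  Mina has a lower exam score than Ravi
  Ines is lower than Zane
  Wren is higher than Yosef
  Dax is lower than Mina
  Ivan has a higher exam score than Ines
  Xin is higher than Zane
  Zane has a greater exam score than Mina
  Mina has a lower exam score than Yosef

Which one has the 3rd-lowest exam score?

Piecing the relations together gives one ordering: Dax < Mina < Yosef < Wren < Ines < Zane < Xin < Wes < Ben < Ravi < Jomo < Ivan.
Counting 3 from the smallest end gives Yosef.

Yosef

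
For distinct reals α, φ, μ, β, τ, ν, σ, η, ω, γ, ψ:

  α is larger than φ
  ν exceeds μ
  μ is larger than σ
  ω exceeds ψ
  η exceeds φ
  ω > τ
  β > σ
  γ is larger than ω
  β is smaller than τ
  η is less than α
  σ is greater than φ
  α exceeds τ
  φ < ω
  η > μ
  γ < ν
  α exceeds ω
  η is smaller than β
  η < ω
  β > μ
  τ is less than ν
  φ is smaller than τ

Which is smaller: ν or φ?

The relevant relations are φ < σ; σ < μ; μ < η; η < β; β < τ; τ < ω; ω < γ; γ < ν.
Together: φ < σ < μ < η < β < τ < ω < γ < ν.
So φ < ν; φ is the smaller of the two.

φ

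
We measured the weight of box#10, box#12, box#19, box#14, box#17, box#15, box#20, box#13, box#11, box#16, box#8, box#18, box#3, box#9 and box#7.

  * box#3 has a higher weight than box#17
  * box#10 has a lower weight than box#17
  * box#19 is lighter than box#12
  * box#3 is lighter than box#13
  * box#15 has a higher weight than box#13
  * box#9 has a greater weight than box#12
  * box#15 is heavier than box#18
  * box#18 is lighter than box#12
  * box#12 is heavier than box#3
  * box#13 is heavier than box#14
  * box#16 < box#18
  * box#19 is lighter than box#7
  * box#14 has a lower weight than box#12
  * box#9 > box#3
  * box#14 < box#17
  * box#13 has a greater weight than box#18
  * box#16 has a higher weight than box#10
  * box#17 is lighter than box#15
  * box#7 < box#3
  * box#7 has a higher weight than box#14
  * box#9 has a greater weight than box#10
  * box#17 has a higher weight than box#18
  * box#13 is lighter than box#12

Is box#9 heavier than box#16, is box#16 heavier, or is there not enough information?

box#9

Link the given pairs in sequence: box#16 < box#18; box#18 < box#17; box#17 < box#3; box#3 < box#13; box#13 < box#12; box#12 < box#9.
Together: box#16 < box#18 < box#17 < box#3 < box#13 < box#12 < box#9.
So box#9 is heavier.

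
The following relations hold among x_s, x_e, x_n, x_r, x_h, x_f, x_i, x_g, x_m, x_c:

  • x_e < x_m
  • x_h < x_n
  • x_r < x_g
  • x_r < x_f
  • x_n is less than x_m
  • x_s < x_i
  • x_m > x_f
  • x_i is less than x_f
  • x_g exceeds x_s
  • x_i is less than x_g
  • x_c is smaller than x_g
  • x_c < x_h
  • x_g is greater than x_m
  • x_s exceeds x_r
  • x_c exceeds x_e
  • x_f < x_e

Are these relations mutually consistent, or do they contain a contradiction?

consistent

The single ordering x_r < x_s < x_i < x_f < x_e < x_c < x_h < x_n < x_m < x_g satisfies every listed relation, so no contradiction arises.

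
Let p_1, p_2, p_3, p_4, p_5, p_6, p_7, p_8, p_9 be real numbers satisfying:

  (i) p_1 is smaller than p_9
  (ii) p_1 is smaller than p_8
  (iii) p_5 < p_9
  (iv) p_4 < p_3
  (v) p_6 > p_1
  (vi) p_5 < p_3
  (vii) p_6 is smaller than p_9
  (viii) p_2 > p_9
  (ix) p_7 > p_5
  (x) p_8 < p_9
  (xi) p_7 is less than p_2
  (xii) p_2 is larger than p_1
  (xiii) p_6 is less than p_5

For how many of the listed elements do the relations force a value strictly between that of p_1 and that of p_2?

5

Chaining upward from p_1 reaches: p_6, p_5, p_8, p_3, p_9, p_7.
Chaining downward from p_2 reaches: p_6, p_5, p_8, p_9, p_7.
Strictly between p_1 and p_2 are those in both lists: p_6, p_5, p_8, p_9, p_7 — 5 elements.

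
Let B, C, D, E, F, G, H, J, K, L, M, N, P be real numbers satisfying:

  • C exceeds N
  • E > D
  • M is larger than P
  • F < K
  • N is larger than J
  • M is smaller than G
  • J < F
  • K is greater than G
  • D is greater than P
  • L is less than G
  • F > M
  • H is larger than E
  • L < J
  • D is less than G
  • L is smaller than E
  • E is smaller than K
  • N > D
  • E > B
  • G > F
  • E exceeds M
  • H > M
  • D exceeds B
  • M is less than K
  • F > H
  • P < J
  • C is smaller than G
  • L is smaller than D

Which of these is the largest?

Chaining downward from K: directly below it, M, E, F, G; then L, B, P, D, J, H, C; then N.
That covers every other element, and nothing is given above K, so K is the largest.

K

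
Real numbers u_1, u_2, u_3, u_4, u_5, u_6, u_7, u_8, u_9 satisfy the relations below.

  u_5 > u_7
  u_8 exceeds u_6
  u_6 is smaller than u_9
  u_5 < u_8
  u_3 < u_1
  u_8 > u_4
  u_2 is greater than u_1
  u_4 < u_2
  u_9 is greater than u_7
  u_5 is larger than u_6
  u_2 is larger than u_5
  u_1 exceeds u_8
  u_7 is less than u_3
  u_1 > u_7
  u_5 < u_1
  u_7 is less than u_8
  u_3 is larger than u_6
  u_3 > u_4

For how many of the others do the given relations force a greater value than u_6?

6

From u_6 the given relations immediately reach u_5, u_3, u_8, u_9.
From those, u_1, u_2 — 6 in total.
Nothing else is reachable above u_6; 6 in all.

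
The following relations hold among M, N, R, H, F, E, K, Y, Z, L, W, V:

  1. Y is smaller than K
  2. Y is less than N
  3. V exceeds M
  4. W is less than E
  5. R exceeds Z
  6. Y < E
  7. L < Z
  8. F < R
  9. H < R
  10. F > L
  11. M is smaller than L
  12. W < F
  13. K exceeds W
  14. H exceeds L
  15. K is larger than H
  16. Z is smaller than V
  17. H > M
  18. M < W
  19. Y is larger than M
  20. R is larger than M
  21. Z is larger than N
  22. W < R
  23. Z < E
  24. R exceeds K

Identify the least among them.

Chaining upward from M: directly above it, Y, L, H, W, V, R; then N, Z, F, K, E.
That covers every other element, and nothing is given below M, so M is the least.

M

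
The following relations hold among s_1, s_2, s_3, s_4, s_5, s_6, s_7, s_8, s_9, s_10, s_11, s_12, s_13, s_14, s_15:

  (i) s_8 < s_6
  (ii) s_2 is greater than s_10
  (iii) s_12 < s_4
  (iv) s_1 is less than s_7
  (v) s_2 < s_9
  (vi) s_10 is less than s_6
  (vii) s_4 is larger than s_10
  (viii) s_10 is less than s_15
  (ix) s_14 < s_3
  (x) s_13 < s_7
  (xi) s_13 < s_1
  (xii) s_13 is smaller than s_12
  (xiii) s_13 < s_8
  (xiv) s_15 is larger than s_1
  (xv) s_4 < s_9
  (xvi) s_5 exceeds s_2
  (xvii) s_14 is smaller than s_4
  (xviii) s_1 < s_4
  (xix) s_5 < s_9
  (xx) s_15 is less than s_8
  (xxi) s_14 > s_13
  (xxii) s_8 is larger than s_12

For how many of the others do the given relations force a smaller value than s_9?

8

From s_9 the given relations immediately reach s_2, s_5, s_4.
From those, s_1, s_10, s_12, s_14 — 7 in total.
From those, s_13 — 8 in total.
Nothing else is reachable below s_9; 8 in all.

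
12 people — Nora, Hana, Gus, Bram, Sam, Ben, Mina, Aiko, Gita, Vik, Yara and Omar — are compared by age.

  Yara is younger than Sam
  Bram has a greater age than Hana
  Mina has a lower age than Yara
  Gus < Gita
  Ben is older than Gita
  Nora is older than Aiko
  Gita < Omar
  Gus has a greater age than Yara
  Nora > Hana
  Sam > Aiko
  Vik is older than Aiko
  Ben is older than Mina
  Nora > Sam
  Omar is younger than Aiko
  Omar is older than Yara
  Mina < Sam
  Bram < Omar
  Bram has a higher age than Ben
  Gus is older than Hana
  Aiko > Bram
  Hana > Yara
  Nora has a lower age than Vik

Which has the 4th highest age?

Aiko

Chaining the given pairs: Mina < Yara < Hana < Gus < Gita < Ben < Bram < Omar < Aiko < Sam < Nora < Vik.
The 4th largest is Aiko.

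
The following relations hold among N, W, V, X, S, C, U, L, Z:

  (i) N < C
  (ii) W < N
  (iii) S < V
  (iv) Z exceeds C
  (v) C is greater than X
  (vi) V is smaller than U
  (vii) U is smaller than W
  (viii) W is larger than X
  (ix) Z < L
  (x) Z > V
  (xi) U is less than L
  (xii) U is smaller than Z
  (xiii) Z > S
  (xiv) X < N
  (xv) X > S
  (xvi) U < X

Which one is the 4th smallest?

X

Piecing the relations together gives one ordering: S < V < U < X < W < N < C < Z < L.
The 4th smallest is X.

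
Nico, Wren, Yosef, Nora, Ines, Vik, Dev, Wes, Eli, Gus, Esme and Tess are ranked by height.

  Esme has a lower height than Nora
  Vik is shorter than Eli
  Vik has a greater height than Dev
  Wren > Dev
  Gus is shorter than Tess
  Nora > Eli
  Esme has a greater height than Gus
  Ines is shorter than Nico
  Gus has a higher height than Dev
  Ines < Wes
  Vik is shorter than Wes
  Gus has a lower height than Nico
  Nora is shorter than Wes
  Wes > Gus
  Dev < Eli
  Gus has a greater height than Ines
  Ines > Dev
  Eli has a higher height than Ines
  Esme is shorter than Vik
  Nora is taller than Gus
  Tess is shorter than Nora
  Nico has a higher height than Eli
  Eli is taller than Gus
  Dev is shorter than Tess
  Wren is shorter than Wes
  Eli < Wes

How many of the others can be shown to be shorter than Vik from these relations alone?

From Vik the given relations immediately reach Dev, Esme.
From those, Gus — 3 in total.
From those, Ines — 4 in total.
Nothing else is reachable below Vik; 4 in all.

4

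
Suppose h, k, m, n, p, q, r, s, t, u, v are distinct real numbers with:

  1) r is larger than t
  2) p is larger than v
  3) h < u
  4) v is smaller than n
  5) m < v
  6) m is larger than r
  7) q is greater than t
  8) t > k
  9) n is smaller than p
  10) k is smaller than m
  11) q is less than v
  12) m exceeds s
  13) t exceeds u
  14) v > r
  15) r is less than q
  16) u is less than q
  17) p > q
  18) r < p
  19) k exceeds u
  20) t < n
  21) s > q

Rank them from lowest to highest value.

The consecutive links are each given: h < u; u < k; k < t; t < r; r < q; q < s; s < m; m < v; v < n; n < p.

h < u < k < t < r < q < s < m < v < n < p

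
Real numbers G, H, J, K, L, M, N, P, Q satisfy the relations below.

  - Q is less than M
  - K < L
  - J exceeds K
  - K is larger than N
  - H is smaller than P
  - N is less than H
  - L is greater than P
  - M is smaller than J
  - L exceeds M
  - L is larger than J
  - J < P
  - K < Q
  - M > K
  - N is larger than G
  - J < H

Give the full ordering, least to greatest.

G < N < K < Q < M < J < H < P < L

Nothing is placed below G, so it is least; from there G < N; N < K; K < Q; Q < M; M < J; J < H; H < P; P < L, each given directly.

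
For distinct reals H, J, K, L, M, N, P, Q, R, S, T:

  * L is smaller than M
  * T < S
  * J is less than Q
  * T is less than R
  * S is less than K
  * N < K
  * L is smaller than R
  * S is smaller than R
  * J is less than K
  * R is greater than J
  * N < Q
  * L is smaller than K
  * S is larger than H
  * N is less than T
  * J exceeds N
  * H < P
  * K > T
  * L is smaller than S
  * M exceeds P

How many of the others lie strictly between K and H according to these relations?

1

Chaining upward from H reaches: P, S, M, R.
Chaining downward from K reaches: L, N, J, T, S.
Strictly between H and K are those in both lists: S — 1 element.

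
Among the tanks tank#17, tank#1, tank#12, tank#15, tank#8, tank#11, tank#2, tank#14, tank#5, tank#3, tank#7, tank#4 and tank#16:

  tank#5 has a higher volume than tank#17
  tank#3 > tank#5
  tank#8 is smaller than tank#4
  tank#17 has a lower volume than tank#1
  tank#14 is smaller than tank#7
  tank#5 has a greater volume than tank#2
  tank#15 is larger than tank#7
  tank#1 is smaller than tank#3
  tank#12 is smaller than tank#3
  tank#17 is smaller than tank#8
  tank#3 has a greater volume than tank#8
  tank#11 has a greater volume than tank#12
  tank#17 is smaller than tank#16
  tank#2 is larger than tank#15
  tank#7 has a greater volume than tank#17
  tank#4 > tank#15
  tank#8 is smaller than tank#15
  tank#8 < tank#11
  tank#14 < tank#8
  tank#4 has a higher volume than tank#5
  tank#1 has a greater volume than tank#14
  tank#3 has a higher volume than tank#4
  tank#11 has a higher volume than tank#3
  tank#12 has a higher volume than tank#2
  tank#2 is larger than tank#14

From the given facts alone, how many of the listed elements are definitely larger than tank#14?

10

The elements the relations force above tank#14 are tank#8, tank#7, tank#15, tank#2, tank#12, tank#5, tank#4, tank#1, tank#3, tank#11 — no chain reaches any other.
That is 10.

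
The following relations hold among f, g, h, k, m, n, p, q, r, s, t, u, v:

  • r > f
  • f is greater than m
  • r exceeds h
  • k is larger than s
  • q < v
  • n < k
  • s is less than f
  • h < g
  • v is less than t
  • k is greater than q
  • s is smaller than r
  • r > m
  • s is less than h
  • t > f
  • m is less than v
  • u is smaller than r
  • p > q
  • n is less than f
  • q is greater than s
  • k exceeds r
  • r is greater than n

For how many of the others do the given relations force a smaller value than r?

From r the given relations immediately reach s, m, h, u, n, f.
Nothing else is reachable below r; 6 in all.

6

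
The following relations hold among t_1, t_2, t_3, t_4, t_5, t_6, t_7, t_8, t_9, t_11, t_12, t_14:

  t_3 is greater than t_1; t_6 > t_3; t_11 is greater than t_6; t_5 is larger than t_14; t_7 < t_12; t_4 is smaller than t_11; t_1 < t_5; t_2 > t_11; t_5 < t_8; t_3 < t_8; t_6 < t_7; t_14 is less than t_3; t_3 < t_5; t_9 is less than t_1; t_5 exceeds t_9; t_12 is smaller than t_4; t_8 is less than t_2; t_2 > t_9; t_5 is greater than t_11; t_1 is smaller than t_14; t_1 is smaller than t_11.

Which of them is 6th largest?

t_12

The consecutive relations fix a unique order: t_9 < t_1 < t_14 < t_3 < t_6 < t_7 < t_12 < t_4 < t_11 < t_5 < t_8 < t_2.
Counting 6 from the largest end gives t_12.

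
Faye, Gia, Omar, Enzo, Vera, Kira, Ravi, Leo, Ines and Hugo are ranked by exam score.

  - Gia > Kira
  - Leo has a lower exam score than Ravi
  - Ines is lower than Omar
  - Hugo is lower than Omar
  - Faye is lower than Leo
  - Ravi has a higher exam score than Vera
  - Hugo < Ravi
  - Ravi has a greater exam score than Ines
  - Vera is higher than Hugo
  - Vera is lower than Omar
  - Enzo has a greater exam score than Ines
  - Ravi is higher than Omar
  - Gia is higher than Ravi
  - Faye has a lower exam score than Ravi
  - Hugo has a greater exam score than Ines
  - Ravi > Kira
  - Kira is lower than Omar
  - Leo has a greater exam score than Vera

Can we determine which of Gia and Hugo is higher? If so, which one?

Gia

The relevant relations are Hugo < Vera; Vera < Omar; Omar < Ravi; Ravi < Gia.
Together: Hugo < Vera < Omar < Ravi < Gia.
So Gia is higher.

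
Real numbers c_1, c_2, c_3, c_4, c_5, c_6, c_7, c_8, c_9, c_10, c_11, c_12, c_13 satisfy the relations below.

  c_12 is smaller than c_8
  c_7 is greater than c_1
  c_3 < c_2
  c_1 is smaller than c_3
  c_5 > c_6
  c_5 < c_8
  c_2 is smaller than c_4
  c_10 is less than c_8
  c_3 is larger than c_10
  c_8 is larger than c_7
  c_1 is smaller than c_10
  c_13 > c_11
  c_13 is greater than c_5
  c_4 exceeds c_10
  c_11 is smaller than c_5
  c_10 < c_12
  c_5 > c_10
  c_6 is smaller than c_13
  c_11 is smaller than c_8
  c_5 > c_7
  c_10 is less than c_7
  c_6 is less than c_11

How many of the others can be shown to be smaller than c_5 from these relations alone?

5

From c_5 the given relations immediately reach c_6, c_10, c_7, c_11.
From those, c_1 — 5 in total.
Nothing else is reachable below c_5; 5 in all.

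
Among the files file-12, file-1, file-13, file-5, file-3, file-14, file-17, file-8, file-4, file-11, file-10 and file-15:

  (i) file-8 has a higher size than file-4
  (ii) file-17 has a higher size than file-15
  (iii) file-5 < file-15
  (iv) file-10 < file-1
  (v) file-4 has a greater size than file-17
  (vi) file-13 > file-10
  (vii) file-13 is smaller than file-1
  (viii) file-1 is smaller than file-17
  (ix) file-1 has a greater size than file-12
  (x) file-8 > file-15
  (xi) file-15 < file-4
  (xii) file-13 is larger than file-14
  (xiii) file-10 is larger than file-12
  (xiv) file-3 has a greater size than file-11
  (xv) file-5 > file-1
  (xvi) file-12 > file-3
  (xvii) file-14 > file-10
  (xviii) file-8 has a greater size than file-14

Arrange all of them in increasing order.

The consecutive links are each given: file-11 < file-3; file-3 < file-12; file-12 < file-10; file-10 < file-14; file-14 < file-13; file-13 < file-1; file-1 < file-5; file-5 < file-15; file-15 < file-17; file-17 < file-4; file-4 < file-8.

file-11 < file-3 < file-12 < file-10 < file-14 < file-13 < file-1 < file-5 < file-15 < file-17 < file-4 < file-8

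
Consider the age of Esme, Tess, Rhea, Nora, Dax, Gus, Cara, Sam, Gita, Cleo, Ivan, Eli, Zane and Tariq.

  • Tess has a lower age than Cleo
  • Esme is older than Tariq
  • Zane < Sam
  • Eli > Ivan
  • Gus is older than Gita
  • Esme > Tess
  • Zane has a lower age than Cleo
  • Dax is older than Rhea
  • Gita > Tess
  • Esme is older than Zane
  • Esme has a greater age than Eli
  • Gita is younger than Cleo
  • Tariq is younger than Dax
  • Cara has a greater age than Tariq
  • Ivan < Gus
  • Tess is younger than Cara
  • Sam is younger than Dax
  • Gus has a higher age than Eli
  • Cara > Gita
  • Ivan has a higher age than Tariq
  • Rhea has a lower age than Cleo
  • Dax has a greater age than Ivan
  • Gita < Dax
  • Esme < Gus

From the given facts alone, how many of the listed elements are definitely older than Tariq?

6

The elements the relations force above Tariq are Ivan, Eli, Cara, Dax, Esme, Gus — no chain reaches any other.
That is 6.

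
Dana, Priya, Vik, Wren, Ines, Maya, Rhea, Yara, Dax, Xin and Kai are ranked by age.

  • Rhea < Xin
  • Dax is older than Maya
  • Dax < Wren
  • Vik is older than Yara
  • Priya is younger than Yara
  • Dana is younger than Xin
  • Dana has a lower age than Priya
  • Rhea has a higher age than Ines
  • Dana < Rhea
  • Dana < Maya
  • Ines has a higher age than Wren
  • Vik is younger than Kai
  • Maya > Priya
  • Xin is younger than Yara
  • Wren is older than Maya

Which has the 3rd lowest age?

Maya

Piecing the relations together gives one ordering: Dana < Priya < Maya < Dax < Wren < Ines < Rhea < Xin < Yara < Vik < Kai.
Counting 3 from the smallest end gives Maya.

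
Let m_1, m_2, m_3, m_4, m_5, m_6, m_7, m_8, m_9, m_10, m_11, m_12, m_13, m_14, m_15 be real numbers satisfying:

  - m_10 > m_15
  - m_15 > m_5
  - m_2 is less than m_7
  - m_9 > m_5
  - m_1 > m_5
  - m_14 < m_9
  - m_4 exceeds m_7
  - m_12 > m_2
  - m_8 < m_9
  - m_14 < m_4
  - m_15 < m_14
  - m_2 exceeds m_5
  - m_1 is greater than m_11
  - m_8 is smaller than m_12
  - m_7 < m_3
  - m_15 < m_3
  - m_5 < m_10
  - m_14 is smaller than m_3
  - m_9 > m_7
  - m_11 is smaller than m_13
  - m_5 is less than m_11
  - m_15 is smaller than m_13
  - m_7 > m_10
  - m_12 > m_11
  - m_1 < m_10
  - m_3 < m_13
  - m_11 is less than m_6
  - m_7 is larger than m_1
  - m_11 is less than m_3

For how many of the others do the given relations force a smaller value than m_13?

The elements the relations force below m_13 are m_5, m_11, m_2, m_1, m_15, m_14, m_10, m_7, m_3 — no chain reaches any other.
That is 9.

9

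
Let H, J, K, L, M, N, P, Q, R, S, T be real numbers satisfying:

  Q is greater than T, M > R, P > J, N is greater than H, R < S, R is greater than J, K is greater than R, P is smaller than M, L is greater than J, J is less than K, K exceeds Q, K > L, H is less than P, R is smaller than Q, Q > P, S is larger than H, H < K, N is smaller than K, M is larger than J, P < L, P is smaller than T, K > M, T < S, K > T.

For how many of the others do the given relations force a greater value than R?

4

The elements the relations force above R are M, Q, K, S — no chain reaches any other.
That is 4.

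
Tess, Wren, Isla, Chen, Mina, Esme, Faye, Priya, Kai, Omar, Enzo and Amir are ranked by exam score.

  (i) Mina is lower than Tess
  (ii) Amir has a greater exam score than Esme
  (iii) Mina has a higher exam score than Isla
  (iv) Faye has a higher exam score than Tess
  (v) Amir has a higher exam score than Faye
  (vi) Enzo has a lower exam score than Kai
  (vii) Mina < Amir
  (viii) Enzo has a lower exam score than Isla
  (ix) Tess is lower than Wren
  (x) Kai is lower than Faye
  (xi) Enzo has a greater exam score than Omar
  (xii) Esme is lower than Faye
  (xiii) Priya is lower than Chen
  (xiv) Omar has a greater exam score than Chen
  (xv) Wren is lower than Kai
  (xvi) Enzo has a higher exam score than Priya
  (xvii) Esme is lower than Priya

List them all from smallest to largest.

The consecutive links are each given: Esme < Priya; Priya < Chen; Chen < Omar; Omar < Enzo; Enzo < Isla; Isla < Mina; Mina < Tess; Tess < Wren; Wren < Kai; Kai < Faye; Faye < Amir.

Esme < Priya < Chen < Omar < Enzo < Isla < Mina < Tess < Wren < Kai < Faye < Amir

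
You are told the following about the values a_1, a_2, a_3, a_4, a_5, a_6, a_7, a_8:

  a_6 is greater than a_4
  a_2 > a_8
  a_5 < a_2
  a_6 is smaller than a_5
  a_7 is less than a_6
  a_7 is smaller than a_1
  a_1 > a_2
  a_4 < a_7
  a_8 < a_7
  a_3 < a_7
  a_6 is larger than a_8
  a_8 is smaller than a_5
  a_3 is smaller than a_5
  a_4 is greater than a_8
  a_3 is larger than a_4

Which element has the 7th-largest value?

a_4

Piecing the relations together gives one ordering: a_8 < a_4 < a_3 < a_7 < a_6 < a_5 < a_2 < a_1.
The 7th largest is a_4.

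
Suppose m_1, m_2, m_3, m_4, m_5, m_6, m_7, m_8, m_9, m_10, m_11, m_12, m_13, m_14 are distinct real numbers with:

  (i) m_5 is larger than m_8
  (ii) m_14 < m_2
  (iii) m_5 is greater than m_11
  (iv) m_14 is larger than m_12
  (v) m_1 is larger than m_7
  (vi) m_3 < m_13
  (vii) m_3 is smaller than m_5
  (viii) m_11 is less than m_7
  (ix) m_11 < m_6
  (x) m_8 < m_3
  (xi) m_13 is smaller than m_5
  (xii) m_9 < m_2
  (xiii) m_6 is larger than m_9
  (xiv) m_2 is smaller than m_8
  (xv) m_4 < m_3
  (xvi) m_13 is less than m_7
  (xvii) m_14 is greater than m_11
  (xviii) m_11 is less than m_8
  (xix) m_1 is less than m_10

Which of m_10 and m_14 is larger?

m_14 < m_2 and m_2 < m_8 give m_14 < m_8.
Then m_8 < m_3 extends the chain to m_3.
With m_3 < m_13: m_14 < m_2 < m_8 < m_3 < m_13.
With m_13 < m_7: m_14 < m_2 < m_8 < m_3 < m_13 < m_7.
Then m_7 < m_1 extends the chain to m_1.
With m_1 < m_10: m_14 < m_2 < m_8 < m_3 < m_13 < m_7 < m_1 < m_10.
So m_14 < m_10; m_10 is the larger of the two.

m_10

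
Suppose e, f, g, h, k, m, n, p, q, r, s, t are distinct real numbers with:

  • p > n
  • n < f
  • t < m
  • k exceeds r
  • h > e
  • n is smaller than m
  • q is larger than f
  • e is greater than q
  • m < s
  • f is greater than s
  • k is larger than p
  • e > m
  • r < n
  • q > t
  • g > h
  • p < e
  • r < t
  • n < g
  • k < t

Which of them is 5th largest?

f

The consecutive relations fix a unique order: r < n < p < k < t < m < s < f < q < e < h < g.
The 5th largest is f.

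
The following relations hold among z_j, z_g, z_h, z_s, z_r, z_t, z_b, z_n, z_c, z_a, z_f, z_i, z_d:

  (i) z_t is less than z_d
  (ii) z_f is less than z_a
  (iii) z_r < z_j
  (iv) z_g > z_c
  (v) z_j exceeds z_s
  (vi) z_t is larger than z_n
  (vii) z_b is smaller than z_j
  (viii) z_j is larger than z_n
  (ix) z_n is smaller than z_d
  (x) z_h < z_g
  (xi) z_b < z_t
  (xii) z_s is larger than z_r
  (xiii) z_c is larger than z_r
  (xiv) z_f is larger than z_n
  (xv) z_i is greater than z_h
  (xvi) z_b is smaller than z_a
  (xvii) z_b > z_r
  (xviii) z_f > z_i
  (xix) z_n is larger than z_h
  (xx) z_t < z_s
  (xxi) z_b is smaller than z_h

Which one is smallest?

z_b is not least since z_r < z_b; z_h is not least since z_b < z_h; z_n is not least since z_h < z_n; z_i is not least since z_h < z_i; z_t is not least since z_b < z_t; z_f is not least since z_i < z_f; z_s is not least since z_t < z_s; z_d is not least since z_n < z_d; z_a is not least since z_b < z_a; z_j is not least since z_n < z_j; z_c is not least since z_r < z_c; z_g is not least since z_c < z_g.
Only z_r has nothing below it, so z_r is the smallest.

z_r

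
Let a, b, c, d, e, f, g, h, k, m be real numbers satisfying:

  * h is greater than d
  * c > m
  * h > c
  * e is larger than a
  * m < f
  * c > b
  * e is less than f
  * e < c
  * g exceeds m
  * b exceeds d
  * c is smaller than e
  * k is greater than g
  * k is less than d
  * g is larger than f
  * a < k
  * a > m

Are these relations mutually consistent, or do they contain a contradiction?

We have c < e stated directly, yet also e < f < g < k < d < b < c by chaining the others — so e < c. Contradiction.

inconsistent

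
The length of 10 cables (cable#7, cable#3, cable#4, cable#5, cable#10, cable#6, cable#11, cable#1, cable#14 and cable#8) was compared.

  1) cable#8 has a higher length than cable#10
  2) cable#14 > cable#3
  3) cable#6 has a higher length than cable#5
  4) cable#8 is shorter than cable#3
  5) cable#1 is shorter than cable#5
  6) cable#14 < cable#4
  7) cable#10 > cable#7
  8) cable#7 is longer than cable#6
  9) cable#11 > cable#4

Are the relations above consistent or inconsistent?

Every relation is compatible with cable#1 < cable#5 < cable#6 < cable#7 < cable#10 < cable#8 < cable#3 < cable#14 < cable#4 < cable#11; the set is consistent.

consistent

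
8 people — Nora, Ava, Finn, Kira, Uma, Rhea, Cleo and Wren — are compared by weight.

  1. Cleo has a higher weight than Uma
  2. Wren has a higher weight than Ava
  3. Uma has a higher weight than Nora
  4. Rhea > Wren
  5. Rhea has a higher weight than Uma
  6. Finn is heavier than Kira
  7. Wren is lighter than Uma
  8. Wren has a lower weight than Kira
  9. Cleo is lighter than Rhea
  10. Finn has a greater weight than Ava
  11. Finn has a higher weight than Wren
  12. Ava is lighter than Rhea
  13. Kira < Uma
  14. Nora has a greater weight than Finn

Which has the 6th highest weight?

Kira

The consecutive relations fix a unique order: Ava < Wren < Kira < Finn < Nora < Uma < Cleo < Rhea.
The 6th largest is Kira.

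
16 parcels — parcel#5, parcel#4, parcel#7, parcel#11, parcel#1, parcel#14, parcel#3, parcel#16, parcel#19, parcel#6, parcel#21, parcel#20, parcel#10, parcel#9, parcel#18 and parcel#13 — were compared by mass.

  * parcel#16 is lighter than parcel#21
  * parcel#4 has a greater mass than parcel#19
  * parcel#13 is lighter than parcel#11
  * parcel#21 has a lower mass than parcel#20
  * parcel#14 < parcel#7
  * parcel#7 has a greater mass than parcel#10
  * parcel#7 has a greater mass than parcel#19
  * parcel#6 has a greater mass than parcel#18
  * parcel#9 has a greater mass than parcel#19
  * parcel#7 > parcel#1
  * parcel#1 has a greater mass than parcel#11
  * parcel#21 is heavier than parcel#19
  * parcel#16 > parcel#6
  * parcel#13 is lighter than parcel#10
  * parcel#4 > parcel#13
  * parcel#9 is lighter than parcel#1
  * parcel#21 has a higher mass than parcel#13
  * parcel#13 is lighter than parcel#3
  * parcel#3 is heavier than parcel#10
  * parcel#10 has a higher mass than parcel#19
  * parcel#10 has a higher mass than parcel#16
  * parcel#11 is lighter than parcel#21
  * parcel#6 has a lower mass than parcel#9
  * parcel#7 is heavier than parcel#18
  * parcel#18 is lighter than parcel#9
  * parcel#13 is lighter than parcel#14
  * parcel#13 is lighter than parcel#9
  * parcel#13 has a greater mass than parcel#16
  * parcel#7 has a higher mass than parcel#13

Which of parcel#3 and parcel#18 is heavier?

The relevant relations are parcel#18 < parcel#6; parcel#6 < parcel#16; parcel#16 < parcel#13; parcel#13 < parcel#10; parcel#10 < parcel#3.
Chaining these gives parcel#18 < parcel#6 < parcel#16 < parcel#13 < parcel#10 < parcel#3.
So parcel#18 < parcel#3; parcel#3 is the heavier of the two.

parcel#3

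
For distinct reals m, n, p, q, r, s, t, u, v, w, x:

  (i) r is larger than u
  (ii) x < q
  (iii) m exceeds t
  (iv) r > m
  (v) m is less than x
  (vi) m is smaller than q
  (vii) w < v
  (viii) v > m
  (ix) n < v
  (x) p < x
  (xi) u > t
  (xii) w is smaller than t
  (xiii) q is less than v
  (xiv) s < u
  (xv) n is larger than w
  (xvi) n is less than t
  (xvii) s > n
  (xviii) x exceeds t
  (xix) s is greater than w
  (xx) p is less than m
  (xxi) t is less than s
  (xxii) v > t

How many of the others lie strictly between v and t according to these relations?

Chaining upward from t reaches: s, m, u, r, x, q.
Chaining downward from v reaches: p, w, n, m, x, q.
Strictly between t and v are those in both lists: m, x, q — 3 elements.

3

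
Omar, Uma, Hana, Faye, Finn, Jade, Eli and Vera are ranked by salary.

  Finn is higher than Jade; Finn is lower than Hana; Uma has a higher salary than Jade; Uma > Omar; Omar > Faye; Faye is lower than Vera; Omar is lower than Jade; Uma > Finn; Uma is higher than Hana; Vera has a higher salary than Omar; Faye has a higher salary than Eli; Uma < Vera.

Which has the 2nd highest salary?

Chaining the given pairs: Eli < Faye < Omar < Jade < Finn < Hana < Uma < Vera.
Counting 2 from the largest end gives Uma.

Uma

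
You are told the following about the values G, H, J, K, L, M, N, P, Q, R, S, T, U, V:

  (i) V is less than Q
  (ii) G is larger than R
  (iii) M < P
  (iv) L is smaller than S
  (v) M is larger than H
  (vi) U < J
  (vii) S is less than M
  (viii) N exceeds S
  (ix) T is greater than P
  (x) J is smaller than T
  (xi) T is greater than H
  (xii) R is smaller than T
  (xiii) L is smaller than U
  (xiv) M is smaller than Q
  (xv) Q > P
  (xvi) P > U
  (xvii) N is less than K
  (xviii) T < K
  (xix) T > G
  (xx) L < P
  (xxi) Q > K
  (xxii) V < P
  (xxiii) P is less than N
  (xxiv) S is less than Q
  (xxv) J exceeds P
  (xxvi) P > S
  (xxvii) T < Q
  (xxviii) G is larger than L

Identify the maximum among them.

L is not greatest since L < P; H is not greatest since H < M; R is not greatest since R < T; V is not greatest since V < Q; S is not greatest since S < N; M is not greatest since M < Q; G is not greatest since G < T; U is not greatest since U < J; P is not greatest since P < N; N is not greatest since N < K; J is not greatest since J < T; T is not greatest since T < Q; K is not greatest since K < Q.
Only Q has nothing above it, so Q is the maximum.

Q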